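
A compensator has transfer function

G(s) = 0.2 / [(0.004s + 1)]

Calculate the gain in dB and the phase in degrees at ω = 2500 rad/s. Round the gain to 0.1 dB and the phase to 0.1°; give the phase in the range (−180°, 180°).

At ω = 2500 rad/s:
pole (1 + j2500·0.004) = 1 + j10 → |·| ≈ 10.05, ∠ ≈ 84.29°
|G| = 0.2 · 1 / (10.05) ≈ 0.0199
Gain = 20 log₁₀(0.0199) ≈ -34.02 dB
∠G = (0°) − (84.29°) = -84.29°

-34.0 dB, -84.3°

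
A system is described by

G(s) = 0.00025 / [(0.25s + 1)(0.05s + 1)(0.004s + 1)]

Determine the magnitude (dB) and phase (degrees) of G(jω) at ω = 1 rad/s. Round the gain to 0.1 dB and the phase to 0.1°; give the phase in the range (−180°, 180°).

At ω = 1 rad/s:
pole (1 + j1·0.25) = 1 + j0.25 → |·| ≈ 1.0308, ∠ ≈ 14.04°
pole (1 + j1·0.05) = 1 + j0.05 → |·| ≈ 1.0012, ∠ ≈ 2.86°
pole (1 + j1·0.004) = 1 + j0.004 → |·| ≈ 1, ∠ ≈ 0.23°
|G| = 0.00025 · 1 / (1.0308 · 1.0012 · 1) ≈ 0.00024224
Gain = 20 log₁₀(0.00024224) ≈ -72.32 dB
∠G = (0°) − (14.04° + 2.86° + 0.23°) = -17.13°

-72.3 dB, -17.1°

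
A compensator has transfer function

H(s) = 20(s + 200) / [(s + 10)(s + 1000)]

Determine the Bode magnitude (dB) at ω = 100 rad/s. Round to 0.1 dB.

-27.1 dB

At s = jω = j100:
zero (s+200): 200 + j100 → |·| = √(200²+100²) = √50000 ≈ 223.61, ∠ = arctan(100/200) ≈ 26.57°
pole (s+10): 10 + j100 → |·| = √(10²+100²) = √10100 ≈ 100.5, ∠ = arctan(100/10) ≈ 84.29°
pole (s+1000): 1000 + j100 → |·| = √(1000²+100²) = √1010000 ≈ 1005, ∠ = arctan(100/1000) ≈ 5.71°
|H| = 20 · 223.61 / 1.01e+05 ≈ 0.044279
Gain = 20 log₁₀(0.044279) ≈ -27.08 dB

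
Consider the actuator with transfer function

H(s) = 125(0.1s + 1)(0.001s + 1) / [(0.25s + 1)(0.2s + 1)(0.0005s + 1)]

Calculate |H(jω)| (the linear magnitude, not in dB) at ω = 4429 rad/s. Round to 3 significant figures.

0.105

At ω = 4429 rad/s:
zero (1 + j4429·0.1) = 1 + j442.9 → |·| ≈ 442.9, ∠ ≈ 89.87°
zero (1 + j4429·0.001) = 1 + j4.429 → |·| ≈ 4.5405, ∠ ≈ 77.28°
pole (1 + j4429·0.25) = 1 + j1107.25 → |·| ≈ 1107.3, ∠ ≈ 89.95°
pole (1 + j4429·0.2) = 1 + j885.8 → |·| ≈ 885.8, ∠ ≈ 89.94°
pole (1 + j4429·0.0005) = 1 + j2.2145 → |·| ≈ 2.4298, ∠ ≈ 65.70°
|H| = 125 · 442.9 · 4.5405 / (1107.3 · 885.8 · 2.4298) ≈ 0.10547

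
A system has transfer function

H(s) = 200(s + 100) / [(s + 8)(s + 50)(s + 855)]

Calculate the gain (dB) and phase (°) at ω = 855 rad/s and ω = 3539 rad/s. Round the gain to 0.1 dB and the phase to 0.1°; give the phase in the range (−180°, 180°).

At s = jω = j855:
zero (s+100): 100 + j855 → |·| = √(100²+855²) = √741025 ≈ 860.83, ∠ = arctan(855/100) ≈ 83.33°
pole (s+8): 8 + j855 → |·| = √(8²+855²) = √731089 ≈ 855.04, ∠ = arctan(855/8) ≈ 89.46°
pole (s+50): 50 + j855 → |·| = √(50²+855²) = √733525 ≈ 856.46, ∠ = arctan(855/50) ≈ 86.65°
pole (s+855): 855 + j855 → |·| = √(855²+855²) = √1462050 ≈ 1209.2, ∠ = arctan(855/855) ≈ 45.00°
|H| = 200 · 860.83 / 8.8551e+08 ≈ 0.00019443
Gain = 20 log₁₀(0.00019443) ≈ -74.22 dB
∠H = 83.33° − 221.11° = -137.78°

At s = jω = j3539:
zero (s+100): 100 + j3539 → |·| = √(100²+3539²) = √12534521 ≈ 3540.4, ∠ = arctan(3539/100) ≈ 88.38°
pole (s+8): 8 + j3539 → |·| = √(8²+3539²) = √12524585 ≈ 3539, ∠ = arctan(3539/8) ≈ 89.87°
pole (s+50): 50 + j3539 → |·| = √(50²+3539²) = √12527021 ≈ 3539.4, ∠ = arctan(3539/50) ≈ 89.19°
pole (s+855): 855 + j3539 → |·| = √(855²+3539²) = √13255546 ≈ 3640.8, ∠ = arctan(3539/855) ≈ 76.42°
|H| = 200 · 3540.4 / 4.5604e+10 ≈ 1.5527e-05
Gain = 20 log₁₀(1.5527e-05) ≈ -96.18 dB
∠H = 88.38° − 255.48° = -167.10°

ω = 855: -74.2 dB, -137.8°; ω = 3539: -96.2 dB, -167.1°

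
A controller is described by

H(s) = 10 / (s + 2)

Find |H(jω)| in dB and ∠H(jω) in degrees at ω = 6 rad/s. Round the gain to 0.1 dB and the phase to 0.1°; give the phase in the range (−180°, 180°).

Substitute s = j6:
Numerator: 10 = 10 + j0
Denominator: (j6) + 2 = 2 + j6
|N| = √(10² + 0²) ≈ 10, ∠N ≈ 0.00°
|D| = √(2² + 6²) ≈ 6.3246, ∠D ≈ 71.57°
|H| = 10 / 6.3246 ≈ 1.5811
Gain = 20 log₁₀(1.5811) ≈ 3.98 dB
∠H = 0.00° − 71.57° = -71.57°

4.0 dB, -71.6°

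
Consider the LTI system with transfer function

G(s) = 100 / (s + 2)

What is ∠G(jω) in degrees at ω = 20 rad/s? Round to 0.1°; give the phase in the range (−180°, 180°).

At s = jω = j20:
pole (s+2): 2 + j20 → |·| = √(2²+20²) = √404 ≈ 20.1, ∠ = arctan(20/2) ≈ 84.29°
∠G = 0.00° − 84.29° = -84.29°

-84.3°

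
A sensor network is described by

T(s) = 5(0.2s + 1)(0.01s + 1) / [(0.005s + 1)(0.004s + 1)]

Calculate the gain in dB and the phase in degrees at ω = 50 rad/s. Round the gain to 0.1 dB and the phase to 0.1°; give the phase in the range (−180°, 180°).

At ω = 50 rad/s:
zero (1 + j50·0.2) = 1 + j10 → |·| ≈ 10.05, ∠ ≈ 84.29°
zero (1 + j50·0.01) = 1 + j0.5 → |·| ≈ 1.118, ∠ ≈ 26.57°
pole (1 + j50·0.005) = 1 + j0.25 → |·| ≈ 1.0308, ∠ ≈ 14.04°
pole (1 + j50·0.004) = 1 + j0.2 → |·| ≈ 1.0198, ∠ ≈ 11.31°
|T| = 5 · 10.05 · 1.118 / (1.0308 · 1.0198) ≈ 53.443
Gain = 20 log₁₀(53.443) ≈ 34.56 dB
∠T = (84.29° + 26.57°) − (14.04° + 11.31°) = 85.51°

34.6 dB, 85.5°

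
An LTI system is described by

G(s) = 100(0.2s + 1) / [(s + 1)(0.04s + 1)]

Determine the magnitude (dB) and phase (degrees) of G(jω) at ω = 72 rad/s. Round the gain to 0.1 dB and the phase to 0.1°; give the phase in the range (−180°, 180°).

At ω = 72 rad/s:
zero (1 + j72·0.2) = 1 + j14.4 → |·| ≈ 14.435, ∠ ≈ 86.03°
pole (1 + j72·1) = 1 + j72 → |·| ≈ 72.007, ∠ ≈ 89.20°
pole (1 + j72·0.04) = 1 + j2.88 → |·| ≈ 3.0487, ∠ ≈ 70.85°
|G| = 100 · 14.435 / (72.007 · 3.0487) ≈ 6.5755
Gain = 20 log₁₀(6.5755) ≈ 16.36 dB
∠G = (86.03°) − (89.20° + 70.85°) = -74.02°

16.4 dB, -74.0°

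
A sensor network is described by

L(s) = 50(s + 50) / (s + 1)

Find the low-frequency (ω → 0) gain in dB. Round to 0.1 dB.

L(0) = 50·50 / (1) = 2500
20 log₁₀(2500) ≈ 67.96 dB

68.0 dB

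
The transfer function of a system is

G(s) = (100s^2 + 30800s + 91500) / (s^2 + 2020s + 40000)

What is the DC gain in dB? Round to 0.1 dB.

7.2 dB

G(0) = 91500 / 40000 = 2.2875
20 log₁₀(2.2875) ≈ 7.19 dB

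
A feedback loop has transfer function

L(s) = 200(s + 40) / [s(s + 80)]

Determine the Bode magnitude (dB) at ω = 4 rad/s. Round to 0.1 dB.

28.0 dB

At s = jω = j4:
zero (s+40): 40 + j4 → |·| = √(40²+4²) = √1616 ≈ 40.2, ∠ = arctan(4/40) ≈ 5.71°
pole (s+80): 80 + j4 → |·| = √(80²+4²) = √6416 ≈ 80.1, ∠ = arctan(4/80) ≈ 2.86°
pole at origin: |s| = 4, ∠ = 90.00° (in denominator)
|L| = 200 · 40.2 / 320.4 ≈ 25.094
Gain = 20 log₁₀(25.094) ≈ 27.99 dB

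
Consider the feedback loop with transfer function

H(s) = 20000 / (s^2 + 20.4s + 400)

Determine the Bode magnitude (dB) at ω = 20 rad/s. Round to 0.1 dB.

At s = jω = j20:
quadratic: (j20)² + 20.4·j20 + 400 = 0 + j408 → |·| ≈ 408, ∠ ≈ 90.00°
|H| = 20000 / 408 ≈ 49.02
Gain = 20 log₁₀(49.02) ≈ 33.81 dB

33.8 dB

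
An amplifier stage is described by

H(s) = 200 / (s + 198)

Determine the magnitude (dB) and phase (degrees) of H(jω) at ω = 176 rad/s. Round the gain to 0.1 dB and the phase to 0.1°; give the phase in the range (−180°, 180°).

Substitute s = j176:
Numerator: 200 = 200 + j0
Denominator: (j176) + 198 = 198 + j176
|N| = √(200² + 0²) ≈ 200, ∠N ≈ 0.00°
|D| = √(198² + 176²) ≈ 264.92, ∠D ≈ 41.63°
|H| = 200 / 264.92 ≈ 0.75494
Gain = 20 log₁₀(0.75494) ≈ -2.44 dB
∠H = 0.00° − 41.63° = -41.63°

-2.4 dB, -41.6°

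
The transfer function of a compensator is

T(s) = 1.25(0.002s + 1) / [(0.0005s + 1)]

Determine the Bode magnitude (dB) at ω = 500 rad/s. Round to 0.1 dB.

At ω = 500 rad/s:
zero (1 + j500·0.002) = 1 + j1 → |·| ≈ 1.4142, ∠ ≈ 45.00°
pole (1 + j500·0.0005) = 1 + j0.25 → |·| ≈ 1.0308, ∠ ≈ 14.04°
|T| = 1.25 · 1.4142 / (1.0308) ≈ 1.7149
Gain = 20 log₁₀(1.7149) ≈ 4.68 dB

4.7 dB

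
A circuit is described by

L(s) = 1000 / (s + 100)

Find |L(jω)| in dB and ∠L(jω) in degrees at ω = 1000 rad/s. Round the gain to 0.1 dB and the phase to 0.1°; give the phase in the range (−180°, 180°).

-0.0 dB, -84.3°

Substitute s = j1000:
Numerator: 1000 = 1000 + j0
Denominator: (j1000) + 100 = 100 + j1000
|N| = √(1000² + 0²) ≈ 1000, ∠N ≈ 0.00°
|D| = √(100² + 1000²) ≈ 1005, ∠D ≈ 84.29°
|L| = 1000 / 1005 ≈ 0.99502
Gain = 20 log₁₀(0.99502) ≈ -0.04 dB
∠L = 0.00° − 84.29° = -84.29°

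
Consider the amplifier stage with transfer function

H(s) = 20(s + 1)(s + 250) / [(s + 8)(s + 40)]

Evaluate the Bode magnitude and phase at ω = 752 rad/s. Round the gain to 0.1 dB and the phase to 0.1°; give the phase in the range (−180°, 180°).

26.5 dB, -14.8°

At s = jω = j752:
zero (s+1): 1 + j752 → |·| = √(1²+752²) = √565505 ≈ 752, ∠ = arctan(752/1) ≈ 89.92°
zero (s+250): 250 + j752 → |·| = √(250²+752²) = √628004 ≈ 792.47, ∠ = arctan(752/250) ≈ 71.61°
pole (s+8): 8 + j752 → |·| = √(8²+752²) = √565568 ≈ 752.04, ∠ = arctan(752/8) ≈ 89.39°
pole (s+40): 40 + j752 → |·| = √(40²+752²) = √567104 ≈ 753.06, ∠ = arctan(752/40) ≈ 86.96°
|H| = 20 · 5.9594e+05 / 5.6633e+05 ≈ 21.046
Gain = 20 log₁₀(21.046) ≈ 26.46 dB
∠H = 161.53° − 176.35° = -14.82°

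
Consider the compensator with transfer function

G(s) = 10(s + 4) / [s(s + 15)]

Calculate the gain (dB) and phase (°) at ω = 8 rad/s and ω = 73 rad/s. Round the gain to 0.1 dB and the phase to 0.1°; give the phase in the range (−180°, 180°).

ω = 8: -3.6 dB, -54.6°; ω = 73: -17.4 dB, -81.5°

At s = jω = j8:
zero (s+4): 4 + j8 → |·| = √(4²+8²) = √80 ≈ 8.9443, ∠ = arctan(8/4) ≈ 63.43°
pole (s+15): 15 + j8 → |·| = √(15²+8²) = √289 ≈ 17, ∠ = arctan(8/15) ≈ 28.07°
pole at origin: |s| = 8, ∠ = 90.00° (in denominator)
|G| = 10 · 8.9443 / 136 ≈ 0.65767
Gain = 20 log₁₀(0.65767) ≈ -3.64 dB
∠G = 63.43° − 118.07° = -54.64°

At s = jω = j73:
zero (s+4): 4 + j73 → |·| = √(4²+73²) = √5345 ≈ 73.11, ∠ = arctan(73/4) ≈ 86.86°
pole (s+15): 15 + j73 → |·| = √(15²+73²) = √5554 ≈ 74.525, ∠ = arctan(73/15) ≈ 78.39°
pole at origin: |s| = 73, ∠ = 90.00° (in denominator)
|G| = 10 · 73.11 / 5440.3 ≈ 0.13439
Gain = 20 log₁₀(0.13439) ≈ -17.43 dB
∠G = 86.86° − 168.39° = -81.53°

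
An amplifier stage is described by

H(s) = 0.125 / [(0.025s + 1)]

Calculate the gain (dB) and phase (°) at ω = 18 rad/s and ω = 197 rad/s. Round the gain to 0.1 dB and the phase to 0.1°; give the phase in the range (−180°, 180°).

At ω = 18 rad/s:
pole (1 + j18·0.025) = 1 + j0.45 → |·| ≈ 1.0966, ∠ ≈ 24.23°
|H| = 0.125 · 1 / (1.0966) ≈ 0.11399
Gain = 20 log₁₀(0.11399) ≈ -18.86 dB
∠H = (0°) − (24.23°) = -24.23°

At ω = 197 rad/s:
pole (1 + j197·0.025) = 1 + j4.925 → |·| ≈ 5.0255, ∠ ≈ 78.52°
|H| = 0.125 · 1 / (5.0255) ≈ 0.024873
Gain = 20 log₁₀(0.024873) ≈ -32.09 dB
∠H = (0°) − (78.52°) = -78.52°

ω = 18: -18.9 dB, -24.2°; ω = 197: -32.1 dB, -78.5°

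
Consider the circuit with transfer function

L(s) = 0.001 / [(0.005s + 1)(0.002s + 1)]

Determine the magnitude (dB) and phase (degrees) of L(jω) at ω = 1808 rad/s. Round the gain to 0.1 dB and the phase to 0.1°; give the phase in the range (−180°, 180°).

-90.7 dB, -158.2°

At ω = 1808 rad/s:
pole (1 + j1808·0.005) = 1 + j9.04 → |·| ≈ 9.0951, ∠ ≈ 83.69°
pole (1 + j1808·0.002) = 1 + j3.616 → |·| ≈ 3.7517, ∠ ≈ 74.54°
|L| = 0.001 · 1 / (9.0951 · 3.7517) ≈ 2.9307e-05
Gain = 20 log₁₀(2.9307e-05) ≈ -90.66 dB
∠L = (0°) − (83.69° + 74.54°) = -158.23°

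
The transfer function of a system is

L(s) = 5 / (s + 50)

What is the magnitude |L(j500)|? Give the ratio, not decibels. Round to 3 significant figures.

Substitute s = j500:
Numerator: 5 = 5 + j0
Denominator: (j500) + 50 = 50 + j500
|N| = √(5² + 0²) ≈ 5, ∠N ≈ 0.00°
|D| = √(50² + 500²) ≈ 502.49, ∠D ≈ 84.29°
|L| = 5 / 502.49 ≈ 0.0099504

0.00995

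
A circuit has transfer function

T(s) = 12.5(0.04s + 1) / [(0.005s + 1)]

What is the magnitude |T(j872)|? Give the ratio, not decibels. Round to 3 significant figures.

At ω = 872 rad/s:
zero (1 + j872·0.04) = 1 + j34.88 → |·| ≈ 34.894, ∠ ≈ 88.36°
pole (1 + j872·0.005) = 1 + j4.36 → |·| ≈ 4.4732, ∠ ≈ 77.08°
|T| = 12.5 · 34.894 / (4.4732) ≈ 97.508

97.5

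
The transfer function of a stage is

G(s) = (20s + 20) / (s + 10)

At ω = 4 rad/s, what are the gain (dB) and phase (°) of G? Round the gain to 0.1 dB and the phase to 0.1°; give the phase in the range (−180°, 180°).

Substitute s = j4:
Numerator: 20(j4) + 20 = 20 + j80
Denominator: (j4) + 10 = 10 + j4
|N| = √(20² + 80²) ≈ 82.462, ∠N ≈ 75.96°
|D| = √(10² + 4²) ≈ 10.77, ∠D ≈ 21.80°
|G| = 82.462 / 10.77 ≈ 7.6566
Gain = 20 log₁₀(7.6566) ≈ 17.68 dB
∠G = 75.96° − 21.80° = 54.16°

17.7 dB, 54.2°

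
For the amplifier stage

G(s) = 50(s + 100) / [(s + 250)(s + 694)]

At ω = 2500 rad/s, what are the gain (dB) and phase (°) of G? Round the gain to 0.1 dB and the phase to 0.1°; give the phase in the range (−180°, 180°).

-34.3 dB, -71.1°

At s = jω = j2500:
zero (s+100): 100 + j2500 → |·| = √(100²+2500²) = √6260000 ≈ 2502, ∠ = arctan(2500/100) ≈ 87.71°
pole (s+250): 250 + j2500 → |·| = √(250²+2500²) = √6312500 ≈ 2512.5, ∠ = arctan(2500/250) ≈ 84.29°
pole (s+694): 694 + j2500 → |·| = √(694²+2500²) = √6731636 ≈ 2594.5, ∠ = arctan(2500/694) ≈ 74.49°
|G| = 50 · 2502 / 6.5187e+06 ≈ 0.019191
Gain = 20 log₁₀(0.019191) ≈ -34.34 dB
∠G = 87.71° − 158.78° = -71.07°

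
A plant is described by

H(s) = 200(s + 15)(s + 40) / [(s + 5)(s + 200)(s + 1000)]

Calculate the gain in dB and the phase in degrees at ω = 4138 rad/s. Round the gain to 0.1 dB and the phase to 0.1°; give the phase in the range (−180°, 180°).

-26.6 dB, -74.3°

At s = jω = j4138:
zero (s+15): 15 + j4138 → |·| = √(15²+4138²) = √17123269 ≈ 4138, ∠ = arctan(4138/15) ≈ 89.79°
zero (s+40): 40 + j4138 → |·| = √(40²+4138²) = √17124644 ≈ 4138.2, ∠ = arctan(4138/40) ≈ 89.45°
pole (s+5): 5 + j4138 → |·| = √(5²+4138²) = √17123069 ≈ 4138, ∠ = arctan(4138/5) ≈ 89.93°
pole (s+200): 200 + j4138 → |·| = √(200²+4138²) = √17163044 ≈ 4142.8, ∠ = arctan(4138/200) ≈ 87.23°
pole (s+1000): 1000 + j4138 → |·| = √(1000²+4138²) = √18123044 ≈ 4257.1, ∠ = arctan(4138/1000) ≈ 76.41°
|H| = 200 · 1.7124e+07 / 7.2979e+10 ≈ 0.046929
Gain = 20 log₁₀(0.046929) ≈ -26.57 dB
∠H = 179.24° − 253.57° = -74.33°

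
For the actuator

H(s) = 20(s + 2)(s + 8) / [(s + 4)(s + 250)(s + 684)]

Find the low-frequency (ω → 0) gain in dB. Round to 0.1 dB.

H(0) = 20·2·8 / (4·250·684) ≈ 0.00046784
20 log₁₀(0.00046784) ≈ -66.60 dB

-66.6 dB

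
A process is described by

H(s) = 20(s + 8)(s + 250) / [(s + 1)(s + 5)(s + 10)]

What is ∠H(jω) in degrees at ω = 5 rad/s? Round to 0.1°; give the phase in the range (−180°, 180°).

-117.1°

At s = jω = j5:
zero (s+8): 8 + j5 → |·| = √(8²+5²) = √89 ≈ 9.434, ∠ = arctan(5/8) ≈ 32.01°
zero (s+250): 250 + j5 → |·| = √(250²+5²) = √62525 ≈ 250.05, ∠ = arctan(5/250) ≈ 1.15°
pole (s+1): 1 + j5 → |·| = √(1²+5²) = √26 ≈ 5.099, ∠ = arctan(5/1) ≈ 78.69°
pole (s+5): 5 + j5 → |·| = √(5²+5²) = √50 ≈ 7.0711, ∠ = arctan(5/5) ≈ 45.00°
pole (s+10): 10 + j5 → |·| = √(10²+5²) = √125 ≈ 11.18, ∠ = arctan(5/10) ≈ 26.57°
∠H = 33.16° − 150.26° = -117.10°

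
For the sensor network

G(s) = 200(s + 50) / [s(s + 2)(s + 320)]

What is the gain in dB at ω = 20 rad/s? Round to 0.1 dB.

At s = jω = j20:
zero (s+50): 50 + j20 → |·| = √(50²+20²) = √2900 ≈ 53.852, ∠ = arctan(20/50) ≈ 21.80°
pole (s+2): 2 + j20 → |·| = √(2²+20²) = √404 ≈ 20.1, ∠ = arctan(20/2) ≈ 84.29°
pole (s+320): 320 + j20 → |·| = √(320²+20²) = √102800 ≈ 320.62, ∠ = arctan(20/320) ≈ 3.58°
pole at origin: |s| = 20, ∠ = 90.00° (in denominator)
|G| = 200 · 53.852 / 1.2889e+05 ≈ 0.083563
Gain = 20 log₁₀(0.083563) ≈ -21.56 dB

-21.6 dB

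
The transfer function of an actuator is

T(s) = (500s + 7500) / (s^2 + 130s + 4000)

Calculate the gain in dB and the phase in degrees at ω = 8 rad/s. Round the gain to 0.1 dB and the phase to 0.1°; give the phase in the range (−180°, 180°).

6.4 dB, 13.3°

Substitute s = j8:
Numerator: 500(j8) + 7500 = 7500 + j4000
Denominator: (j8)^2 + 130(j8) + 4000 = 3936 + j1040
|N| = √(7500² + 4000²) ≈ 8500, ∠N ≈ 28.07°
|D| = √(3936² + 1040²) ≈ 4071.1, ∠D ≈ 14.80°
|T| = 8500 / 4071.1 ≈ 2.0879
Gain = 20 log₁₀(2.0879) ≈ 6.39 dB
∠T = 28.07° − 14.80° = 13.27°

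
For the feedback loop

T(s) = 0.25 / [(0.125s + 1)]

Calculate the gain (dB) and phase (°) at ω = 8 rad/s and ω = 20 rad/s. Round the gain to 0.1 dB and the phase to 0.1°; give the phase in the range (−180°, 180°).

ω = 8: -15.1 dB, -45.0°; ω = 20: -20.6 dB, -68.2°

At ω = 8 rad/s:
pole (1 + j8·0.125) = 1 + j1 → |·| ≈ 1.4142, ∠ ≈ 45.00°
|T| = 0.25 · 1 / (1.4142) ≈ 0.17678
Gain = 20 log₁₀(0.17678) ≈ -15.05 dB
∠T = (0°) − (45.00°) = -45.00°

At ω = 20 rad/s:
pole (1 + j20·0.125) = 1 + j2.5 → |·| ≈ 2.6926, ∠ ≈ 68.20°
|T| = 0.25 · 1 / (2.6926) ≈ 0.092847
Gain = 20 log₁₀(0.092847) ≈ -20.64 dB
∠T = (0°) − (68.20°) = -68.20°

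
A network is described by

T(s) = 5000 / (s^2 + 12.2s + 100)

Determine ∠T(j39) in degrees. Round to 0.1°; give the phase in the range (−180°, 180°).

-161.5°

At s = jω = j39:
quadratic: (j39)² + 12.2·j39 + 100 = -1421 + j475.8 → |·| ≈ 1498.5, ∠ ≈ 161.49°
∠T = 0.00° − 161.49° = -161.49°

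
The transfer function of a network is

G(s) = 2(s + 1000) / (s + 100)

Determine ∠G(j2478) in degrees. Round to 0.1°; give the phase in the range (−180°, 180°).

At s = jω = j2478:
zero (s+1000): 1000 + j2478 → |·| = √(1000²+2478²) = √7140484 ≈ 2672.2, ∠ = arctan(2478/1000) ≈ 68.02°
pole (s+100): 100 + j2478 → |·| = √(100²+2478²) = √6150484 ≈ 2480, ∠ = arctan(2478/100) ≈ 87.69°
∠G = 68.02° − 87.69° = -19.67°

-19.7°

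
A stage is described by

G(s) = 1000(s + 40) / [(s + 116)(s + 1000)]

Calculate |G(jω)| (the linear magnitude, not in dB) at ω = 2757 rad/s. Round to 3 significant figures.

0.341

At s = jω = j2757:
zero (s+40): 40 + j2757 → |·| = √(40²+2757²) = √7602649 ≈ 2757.3, ∠ = arctan(2757/40) ≈ 89.17°
pole (s+116): 116 + j2757 → |·| = √(116²+2757²) = √7614505 ≈ 2759.4, ∠ = arctan(2757/116) ≈ 87.59°
pole (s+1000): 1000 + j2757 → |·| = √(1000²+2757²) = √8601049 ≈ 2932.8, ∠ = arctan(2757/1000) ≈ 70.06°
|G| = 1000 · 2757.3 / 8.0928e+06 ≈ 0.34071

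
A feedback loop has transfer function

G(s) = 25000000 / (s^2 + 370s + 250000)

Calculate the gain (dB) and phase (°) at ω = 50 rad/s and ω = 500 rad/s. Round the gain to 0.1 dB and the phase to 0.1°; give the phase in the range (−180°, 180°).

At s = jω = j50:
quadratic: (j50)² + 370·j50 + 250000 = 247500 + j18500 → |·| ≈ 2.4819e+05, ∠ ≈ 4.27°
|G| = 25000000 / 2.4819e+05 ≈ 100.73
Gain = 20 log₁₀(100.73) ≈ 40.06 dB
∠G = 0.00° − 4.27° = -4.27°

At s = jω = j500:
quadratic: (j500)² + 370·j500 + 250000 = 0 + j185000 → |·| ≈ 1.85e+05, ∠ ≈ 90.00°
|G| = 25000000 / 1.85e+05 ≈ 135.14
Gain = 20 log₁₀(135.14) ≈ 42.62 dB
∠G = 0.00° − 90.00° = -90.00°

ω = 50: 40.1 dB, -4.3°; ω = 500: 42.6 dB, -90.0°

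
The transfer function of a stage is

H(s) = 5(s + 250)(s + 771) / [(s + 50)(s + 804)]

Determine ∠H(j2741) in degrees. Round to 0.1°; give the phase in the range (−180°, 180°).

At s = jω = j2741:
zero (s+250): 250 + j2741 → |·| = √(250²+2741²) = √7575581 ≈ 2752.4, ∠ = arctan(2741/250) ≈ 84.79°
zero (s+771): 771 + j2741 → |·| = √(771²+2741²) = √8107522 ≈ 2847.4, ∠ = arctan(2741/771) ≈ 74.29°
pole (s+50): 50 + j2741 → |·| = √(50²+2741²) = √7515581 ≈ 2741.5, ∠ = arctan(2741/50) ≈ 88.95°
pole (s+804): 804 + j2741 → |·| = √(804²+2741²) = √8159497 ≈ 2856.5, ∠ = arctan(2741/804) ≈ 73.65°
∠H = 159.08° − 162.60° = -3.52°

-3.5°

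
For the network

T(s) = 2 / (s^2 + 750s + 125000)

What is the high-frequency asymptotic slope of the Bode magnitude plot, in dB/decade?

Each pole contributes −20 dB/decade at high frequency; each zero contributes +20 dB/decade.
Net: 0 zero(s) − 2 pole(s) → -40 dB/decade.

-40 dB/decade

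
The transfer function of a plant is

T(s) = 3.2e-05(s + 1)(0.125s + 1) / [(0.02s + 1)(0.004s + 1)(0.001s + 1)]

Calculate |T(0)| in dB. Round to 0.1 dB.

-89.9 dB

T(0) = 3.2e-05 · 1 / 1 = 3.2e-05
20 log₁₀(3.2e-05) ≈ -89.90 dB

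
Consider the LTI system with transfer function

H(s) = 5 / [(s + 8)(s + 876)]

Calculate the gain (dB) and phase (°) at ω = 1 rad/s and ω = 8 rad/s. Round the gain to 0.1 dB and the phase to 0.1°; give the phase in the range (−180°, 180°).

At s = jω = j1:
pole (s+8): 8 + j1 → |·| = √(8²+1²) = √65 ≈ 8.0623, ∠ = arctan(1/8) ≈ 7.13°
pole (s+876): 876 + j1 → |·| = √(876²+1²) = √767377 ≈ 876, ∠ = arctan(1/876) ≈ 0.07°
|H| = 5 / 7062.6 ≈ 0.00070795
Gain = 20 log₁₀(0.00070795) ≈ -63.00 dB
∠H = 0.00° − 7.20° = -7.20°

At s = jω = j8:
pole (s+8): 8 + j8 → |·| = √(8²+8²) = √128 ≈ 11.314, ∠ = arctan(8/8) ≈ 45.00°
pole (s+876): 876 + j8 → |·| = √(876²+8²) = √767440 ≈ 876.04, ∠ = arctan(8/876) ≈ 0.52°
|H| = 5 / 9911.5 ≈ 0.00050446
Gain = 20 log₁₀(0.00050446) ≈ -65.94 dB
∠H = 0.00° − 45.52° = -45.52°

ω = 1: -63.0 dB, -7.2°; ω = 8: -65.9 dB, -45.5°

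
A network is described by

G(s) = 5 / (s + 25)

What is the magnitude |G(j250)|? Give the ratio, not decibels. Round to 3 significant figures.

At s = jω = j250:
pole (s+25): 25 + j250 → |·| = √(25²+250²) = √63125 ≈ 251.25, ∠ = arctan(250/25) ≈ 84.29°
|G| = 5 / 251.25 ≈ 0.0199

0.0199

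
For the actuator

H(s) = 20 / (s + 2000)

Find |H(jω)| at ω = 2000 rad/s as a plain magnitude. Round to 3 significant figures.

At s = jω = j2000:
pole (s+2000): 2000 + j2000 → |·| = √(2000²+2000²) = √8000000 ≈ 2828.4, ∠ = arctan(2000/2000) ≈ 45.00°
|H| = 20 / 2828.4 ≈ 0.0070711

0.00707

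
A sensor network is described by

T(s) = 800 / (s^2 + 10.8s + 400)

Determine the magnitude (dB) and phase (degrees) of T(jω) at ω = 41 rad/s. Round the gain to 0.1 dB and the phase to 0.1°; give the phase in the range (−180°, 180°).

At s = jω = j41:
quadratic: (j41)² + 10.8·j41 + 400 = -1281 + j442.8 → |·| ≈ 1355.4, ∠ ≈ 160.93°
|T| = 800 / 1355.4 ≈ 0.59023
Gain = 20 log₁₀(0.59023) ≈ -4.58 dB
∠T = 0.00° − 160.93° = -160.93°

-4.6 dB, -160.9°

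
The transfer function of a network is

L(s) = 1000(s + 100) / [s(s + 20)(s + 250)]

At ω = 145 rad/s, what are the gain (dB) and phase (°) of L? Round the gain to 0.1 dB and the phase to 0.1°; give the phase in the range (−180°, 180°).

-30.8 dB, -146.9°

At s = jω = j145:
zero (s+100): 100 + j145 → |·| = √(100²+145²) = √31025 ≈ 176.14, ∠ = arctan(145/100) ≈ 55.41°
pole (s+20): 20 + j145 → |·| = √(20²+145²) = √21425 ≈ 146.37, ∠ = arctan(145/20) ≈ 82.15°
pole (s+250): 250 + j145 → |·| = √(250²+145²) = √83525 ≈ 289.01, ∠ = arctan(145/250) ≈ 30.11°
pole at origin: |s| = 145, ∠ = 90.00° (in denominator)
|L| = 1000 · 176.14 / 6.1338e+06 ≈ 0.028716
Gain = 20 log₁₀(0.028716) ≈ -30.84 dB
∠L = 55.41° − 202.26° = -146.85°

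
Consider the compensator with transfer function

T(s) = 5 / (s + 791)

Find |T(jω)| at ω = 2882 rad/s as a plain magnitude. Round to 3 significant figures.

Substitute s = j2882:
Numerator: 5 = 5 + j0
Denominator: (j2882) + 791 = 791 + j2882
|N| = √(5² + 0²) ≈ 5, ∠N ≈ 0.00°
|D| = √(791² + 2882²) ≈ 2988.6, ∠D ≈ 74.65°
|T| = 5 / 2988.6 ≈ 0.001673

0.00167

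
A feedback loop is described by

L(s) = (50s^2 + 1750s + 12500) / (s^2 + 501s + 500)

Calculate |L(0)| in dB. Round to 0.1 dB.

L(0) = 12500 / 500 = 25
20 log₁₀(25) ≈ 27.96 dB

28.0 dB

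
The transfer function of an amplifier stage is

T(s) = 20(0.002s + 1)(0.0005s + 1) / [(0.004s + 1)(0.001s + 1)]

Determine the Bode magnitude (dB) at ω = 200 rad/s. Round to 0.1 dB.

At ω = 200 rad/s:
zero (1 + j200·0.002) = 1 + j0.4 → |·| ≈ 1.077, ∠ ≈ 21.80°
zero (1 + j200·0.0005) = 1 + j0.1 → |·| ≈ 1.005, ∠ ≈ 5.71°
pole (1 + j200·0.004) = 1 + j0.8 → |·| ≈ 1.2806, ∠ ≈ 38.66°
pole (1 + j200·0.001) = 1 + j0.2 → |·| ≈ 1.0198, ∠ ≈ 11.31°
|T| = 20 · 1.077 · 1.005 / (1.2806 · 1.0198) ≈ 16.576
Gain = 20 log₁₀(16.576) ≈ 24.39 dB

24.4 dB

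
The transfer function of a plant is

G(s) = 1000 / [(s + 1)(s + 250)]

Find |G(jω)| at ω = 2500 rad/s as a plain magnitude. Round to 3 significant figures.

At s = jω = j2500:
pole (s+1): 1 + j2500 → |·| = √(1²+2500²) = √6250001 ≈ 2500, ∠ = arctan(2500/1) ≈ 89.98°
pole (s+250): 250 + j2500 → |·| = √(250²+2500²) = √6312500 ≈ 2512.5, ∠ = arctan(2500/250) ≈ 84.29°
|G| = 1000 / 6.2812e+06 ≈ 0.00015921

0.000159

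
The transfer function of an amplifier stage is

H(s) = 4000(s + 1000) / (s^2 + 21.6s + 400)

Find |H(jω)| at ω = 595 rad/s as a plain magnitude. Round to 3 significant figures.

At s = jω = j595:
zero (s+1000): 1000 + j595 → |·| = √(1000²+595²) = √1354025 ≈ 1163.6, ∠ = arctan(595/1000) ≈ 30.75°
quadratic: (j595)² + 21.6·j595 + 400 = -353625 + j12852 → |·| ≈ 3.5386e+05, ∠ ≈ 177.92°
|H| = 4000 · 1163.6 / 3.5386e+05 ≈ 13.153

13.2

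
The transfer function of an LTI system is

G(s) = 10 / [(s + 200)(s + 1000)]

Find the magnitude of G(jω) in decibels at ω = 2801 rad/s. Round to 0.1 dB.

-118.4 dB

At s = jω = j2801:
pole (s+200): 200 + j2801 → |·| = √(200²+2801²) = √7885601 ≈ 2808.1, ∠ = arctan(2801/200) ≈ 85.92°
pole (s+1000): 1000 + j2801 → |·| = √(1000²+2801²) = √8845601 ≈ 2974.2, ∠ = arctan(2801/1000) ≈ 70.35°
|G| = 10 / 8.3519e+06 ≈ 1.1973e-06
Gain = 20 log₁₀(1.1973e-06) ≈ -118.44 dB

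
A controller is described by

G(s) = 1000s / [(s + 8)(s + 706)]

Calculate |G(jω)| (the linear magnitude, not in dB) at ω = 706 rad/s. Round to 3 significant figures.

1.00

At s = jω = j706:
zero at origin: s = j706 → |·| = 706, ∠ = 90.00°
pole (s+8): 8 + j706 → |·| = √(8²+706²) = √498500 ≈ 706.05, ∠ = arctan(706/8) ≈ 89.35°
pole (s+706): 706 + j706 → |·| = √(706²+706²) = √996872 ≈ 998.43, ∠ = arctan(706/706) ≈ 45.00°
|G| = 1000 · 706 / 7.0494e+05 ≈ 1.0015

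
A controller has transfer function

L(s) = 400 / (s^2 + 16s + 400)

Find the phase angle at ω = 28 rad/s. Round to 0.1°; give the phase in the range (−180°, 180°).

-130.6°

At s = jω = j28:
quadratic: (j28)² + 16·j28 + 400 = -384 + j448 → |·| ≈ 590.05, ∠ ≈ 130.60°
∠L = 0.00° − 130.60° = -130.60°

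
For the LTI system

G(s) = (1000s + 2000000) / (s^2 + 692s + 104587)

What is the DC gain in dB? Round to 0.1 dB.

25.6 dB

G(0) = 2000000 / 104587 ≈ 19.123
20 log₁₀(19.123) ≈ 25.63 dB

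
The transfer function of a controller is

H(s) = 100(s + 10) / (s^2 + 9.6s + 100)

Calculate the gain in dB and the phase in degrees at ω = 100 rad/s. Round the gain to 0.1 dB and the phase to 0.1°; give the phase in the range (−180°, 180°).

At s = jω = j100:
zero (s+10): 10 + j100 → |·| = √(10²+100²) = √10100 ≈ 100.5, ∠ = arctan(100/10) ≈ 84.29°
quadratic: (j100)² + 9.6·j100 + 100 = -9900 + j960 → |·| ≈ 9946.4, ∠ ≈ 174.46°
|H| = 100 · 100.5 / 9946.4 ≈ 1.0104
Gain = 20 log₁₀(1.0104) ≈ 0.09 dB
∠H = 84.29° − 174.46° = -90.17°

0.1 dB, -90.2°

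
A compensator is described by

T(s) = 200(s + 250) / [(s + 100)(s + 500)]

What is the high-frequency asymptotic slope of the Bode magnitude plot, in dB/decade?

Each pole contributes −20 dB/decade at high frequency; each zero contributes +20 dB/decade.
Net: 1 zero(s) − 2 pole(s) → -20 dB/decade.

-20 dB/decade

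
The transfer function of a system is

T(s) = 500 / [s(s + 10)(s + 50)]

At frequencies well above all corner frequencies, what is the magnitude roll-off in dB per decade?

Each pole contributes −20 dB/decade at high frequency; each zero contributes +20 dB/decade.
Net: 0 zero(s) − 3 pole(s) → -60 dB/decade.

-60 dB/decade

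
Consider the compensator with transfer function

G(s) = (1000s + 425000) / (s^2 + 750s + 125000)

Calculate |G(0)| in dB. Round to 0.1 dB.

G(0) = 425000 / 125000 = 3.4
20 log₁₀(3.4) ≈ 10.63 dB

10.6 dB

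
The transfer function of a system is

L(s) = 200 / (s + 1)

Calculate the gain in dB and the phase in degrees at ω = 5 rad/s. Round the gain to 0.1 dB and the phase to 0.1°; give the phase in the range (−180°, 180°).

Substitute s = j5:
Numerator: 200 = 200 + j0
Denominator: (j5) + 1 = 1 + j5
|N| = √(200² + 0²) ≈ 200, ∠N ≈ 0.00°
|D| = √(1² + 5²) ≈ 5.099, ∠D ≈ 78.69°
|L| = 200 / 5.099 ≈ 39.223
Gain = 20 log₁₀(39.223) ≈ 31.87 dB
∠L = 0.00° − 78.69° = -78.69°

31.9 dB, -78.7°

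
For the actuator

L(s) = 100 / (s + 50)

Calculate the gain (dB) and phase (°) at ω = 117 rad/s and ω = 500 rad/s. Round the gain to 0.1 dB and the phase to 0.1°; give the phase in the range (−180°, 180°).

ω = 117: -2.1 dB, -66.9°; ω = 500: -14.0 dB, -84.3°

Substitute s = j117:
Numerator: 100 = 100 + j0
Denominator: (j117) + 50 = 50 + j117
|N| = √(100² + 0²) ≈ 100, ∠N ≈ 0.00°
|D| = √(50² + 117²) ≈ 127.24, ∠D ≈ 66.86°
|L| = 100 / 127.24 ≈ 0.78592
Gain = 20 log₁₀(0.78592) ≈ -2.09 dB
∠L = 0.00° − 66.86° = -66.86°

Substitute s = j500:
Numerator: 100 = 100 + j0
Denominator: (j500) + 50 = 50 + j500
|N| = √(100² + 0²) ≈ 100, ∠N ≈ 0.00°
|D| = √(50² + 500²) ≈ 502.49, ∠D ≈ 84.29°
|L| = 100 / 502.49 ≈ 0.19901
Gain = 20 log₁₀(0.19901) ≈ -14.02 dB
∠L = 0.00° − 84.29° = -84.29°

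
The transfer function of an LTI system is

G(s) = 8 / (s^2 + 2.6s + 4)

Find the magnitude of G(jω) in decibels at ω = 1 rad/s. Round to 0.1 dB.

6.1 dB

At s = jω = j1:
quadratic: (j1)² + 2.6·j1 + 4 = 3 + j2.6 → |·| ≈ 3.9699, ∠ ≈ 40.91°
|G| = 8 / 3.9699 ≈ 2.0152
Gain = 20 log₁₀(2.0152) ≈ 6.09 dB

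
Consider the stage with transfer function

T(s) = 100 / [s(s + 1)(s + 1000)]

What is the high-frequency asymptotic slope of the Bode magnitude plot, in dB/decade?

Each pole contributes −20 dB/decade at high frequency; each zero contributes +20 dB/decade.
Net: 0 zero(s) − 3 pole(s) → -60 dB/decade.

-60 dB/decade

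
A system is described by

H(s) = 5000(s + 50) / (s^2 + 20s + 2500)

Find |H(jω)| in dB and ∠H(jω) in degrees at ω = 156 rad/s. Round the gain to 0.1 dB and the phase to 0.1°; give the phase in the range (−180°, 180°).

At s = jω = j156:
zero (s+50): 50 + j156 → |·| = √(50²+156²) = √26836 ≈ 163.82, ∠ = arctan(156/50) ≈ 72.23°
quadratic: (j156)² + 20·j156 + 2500 = -21836 + j3120 → |·| ≈ 22058, ∠ ≈ 171.87°
|H| = 5000 · 163.82 / 22058 ≈ 37.134
Gain = 20 log₁₀(37.134) ≈ 31.40 dB
∠H = 72.23° − 171.87° = -99.64°

31.4 dB, -99.6°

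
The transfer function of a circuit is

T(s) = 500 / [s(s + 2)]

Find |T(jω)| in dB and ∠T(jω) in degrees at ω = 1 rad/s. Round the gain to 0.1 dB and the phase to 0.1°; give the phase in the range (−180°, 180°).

At s = jω = j1:
pole (s+2): 2 + j1 → |·| = √(2²+1²) = √5 ≈ 2.2361, ∠ = arctan(1/2) ≈ 26.57°
pole at origin: |s| = 1, ∠ = 90.00° (in denominator)
|T| = 500 / 2.2361 ≈ 223.6
Gain = 20 log₁₀(223.6) ≈ 46.99 dB
∠T = 0.00° − 116.57° = -116.57°

47.0 dB, -116.6°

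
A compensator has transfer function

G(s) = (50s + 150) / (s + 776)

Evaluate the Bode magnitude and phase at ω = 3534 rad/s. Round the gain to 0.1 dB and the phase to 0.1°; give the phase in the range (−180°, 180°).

Substitute s = j3534:
Numerator: 50(j3534) + 150 = 150 + j176700
Denominator: (j3534) + 776 = 776 + j3534
|N| = √(150² + 176700²) ≈ 1.767e+05, ∠N ≈ 89.95°
|D| = √(776² + 3534²) ≈ 3618.2, ∠D ≈ 77.62°
|G| = 1.767e+05 / 3618.2 ≈ 48.836
Gain = 20 log₁₀(48.836) ≈ 33.77 dB
∠G = 89.95° − 77.62° = 12.33°

33.8 dB, 12.3°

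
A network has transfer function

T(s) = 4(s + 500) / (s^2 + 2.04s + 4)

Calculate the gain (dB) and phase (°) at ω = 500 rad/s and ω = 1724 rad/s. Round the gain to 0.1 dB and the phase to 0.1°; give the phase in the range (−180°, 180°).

ω = 500: -38.9 dB, -134.8°; ω = 1724: -52.3 dB, -106.1°

At s = jω = j500:
zero (s+500): 500 + j500 → |·| = √(500²+500²) = √500000 ≈ 707.11, ∠ = arctan(500/500) ≈ 45.00°
quadratic: (j500)² + 2.04·j500 + 4 = -249996 + j1020 → |·| ≈ 2.5e+05, ∠ ≈ 179.77°
|T| = 4 · 707.11 / 2.5e+05 ≈ 0.011314
Gain = 20 log₁₀(0.011314) ≈ -38.93 dB
∠T = 45.00° − 179.77° = -134.77°

At s = jω = j1724:
zero (s+500): 500 + j1724 → |·| = √(500²+1724²) = √3222176 ≈ 1795, ∠ = arctan(1724/500) ≈ 73.83°
quadratic: (j1724)² + 2.04·j1724 + 4 = -2972172 + j3516.96 → |·| ≈ 2.9722e+06, ∠ ≈ 179.93°
|T| = 4 · 1795 / 2.9722e+06 ≈ 0.0024157
Gain = 20 log₁₀(0.0024157) ≈ -52.34 dB
∠T = 73.83° − 179.93° = -106.10°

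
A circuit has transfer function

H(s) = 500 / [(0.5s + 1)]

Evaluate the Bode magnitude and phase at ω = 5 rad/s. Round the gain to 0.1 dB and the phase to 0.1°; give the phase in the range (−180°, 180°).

At ω = 5 rad/s:
pole (1 + j5·0.5) = 1 + j2.5 → |·| ≈ 2.6926, ∠ ≈ 68.20°
|H| = 500 · 1 / (2.6926) ≈ 185.69
Gain = 20 log₁₀(185.69) ≈ 45.38 dB
∠H = (0°) − (68.20°) = -68.20°

45.4 dB, -68.2°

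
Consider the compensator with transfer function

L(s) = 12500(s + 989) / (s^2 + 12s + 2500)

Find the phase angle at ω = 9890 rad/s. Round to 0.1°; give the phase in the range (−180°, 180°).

-95.6°

At s = jω = j9890:
zero (s+989): 989 + j9890 → |·| = √(989²+9890²) = √98790221 ≈ 9939.3, ∠ = arctan(9890/989) ≈ 84.29°
quadratic: (j9890)² + 12·j9890 + 2500 = -97809600 + j118680 → |·| ≈ 9.781e+07, ∠ ≈ 179.93°
∠L = 84.29° − 179.93° = -95.64°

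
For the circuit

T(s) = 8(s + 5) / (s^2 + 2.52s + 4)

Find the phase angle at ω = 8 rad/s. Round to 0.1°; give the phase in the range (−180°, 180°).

At s = jω = j8:
zero (s+5): 5 + j8 → |·| = √(5²+8²) = √89 ≈ 9.434, ∠ = arctan(8/5) ≈ 57.99°
quadratic: (j8)² + 2.52·j8 + 4 = -60 + j20.16 → |·| ≈ 63.296, ∠ ≈ 161.43°
∠T = 57.99° − 161.43° = -103.44°

-103.4°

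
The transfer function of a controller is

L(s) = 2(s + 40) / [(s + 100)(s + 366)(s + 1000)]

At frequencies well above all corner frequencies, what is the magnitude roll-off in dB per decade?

Each pole contributes −20 dB/decade at high frequency; each zero contributes +20 dB/decade.
Net: 1 zero(s) − 3 pole(s) → -40 dB/decade.

-40 dB/decade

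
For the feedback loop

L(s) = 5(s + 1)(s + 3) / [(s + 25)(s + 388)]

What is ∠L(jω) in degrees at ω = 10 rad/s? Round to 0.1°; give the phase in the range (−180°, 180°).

134.3°

At s = jω = j10:
zero (s+1): 1 + j10 → |·| = √(1²+10²) = √101 ≈ 10.05, ∠ = arctan(10/1) ≈ 84.29°
zero (s+3): 3 + j10 → |·| = √(3²+10²) = √109 ≈ 10.44, ∠ = arctan(10/3) ≈ 73.30°
pole (s+25): 25 + j10 → |·| = √(25²+10²) = √725 ≈ 26.926, ∠ = arctan(10/25) ≈ 21.80°
pole (s+388): 388 + j10 → |·| = √(388²+10²) = √150644 ≈ 388.13, ∠ = arctan(10/388) ≈ 1.48°
∠L = 157.59° − 23.28° = 134.31°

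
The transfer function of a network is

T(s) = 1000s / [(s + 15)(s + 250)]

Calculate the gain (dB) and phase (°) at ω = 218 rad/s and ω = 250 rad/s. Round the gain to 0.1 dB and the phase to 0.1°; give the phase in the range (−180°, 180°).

ω = 218: 9.6 dB, -37.2°; ω = 250: 9.0 dB, -41.6°

At s = jω = j218:
zero at origin: s = j218 → |·| = 218, ∠ = 90.00°
pole (s+15): 15 + j218 → |·| = √(15²+218²) = √47749 ≈ 218.52, ∠ = arctan(218/15) ≈ 86.06°
pole (s+250): 250 + j218 → |·| = √(250²+218²) = √110024 ≈ 331.7, ∠ = arctan(218/250) ≈ 41.09°
|T| = 1000 · 218 / 72483 ≈ 3.0076
Gain = 20 log₁₀(3.0076) ≈ 9.56 dB
∠T = 90.00° − 127.15° = -37.15°

At s = jω = j250:
zero at origin: s = j250 → |·| = 250, ∠ = 90.00°
pole (s+15): 15 + j250 → |·| = √(15²+250²) = √62725 ≈ 250.45, ∠ = arctan(250/15) ≈ 86.57°
pole (s+250): 250 + j250 → |·| = √(250²+250²) = √125000 ≈ 353.55, ∠ = arctan(250/250) ≈ 45.00°
|T| = 1000 · 250 / 88547 ≈ 2.8234
Gain = 20 log₁₀(2.8234) ≈ 9.02 dB
∠T = 90.00° − 131.57° = -41.57°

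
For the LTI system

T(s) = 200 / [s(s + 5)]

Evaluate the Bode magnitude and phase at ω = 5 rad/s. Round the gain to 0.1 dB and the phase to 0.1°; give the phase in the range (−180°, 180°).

At s = jω = j5:
pole (s+5): 5 + j5 → |·| = √(5²+5²) = √50 ≈ 7.0711, ∠ = arctan(5/5) ≈ 45.00°
pole at origin: |s| = 5, ∠ = 90.00° (in denominator)
|T| = 200 / 35.355 ≈ 5.6569
Gain = 20 log₁₀(5.6569) ≈ 15.05 dB
∠T = 0.00° − 135.00° = -135.00°

15.1 dB, -135.0°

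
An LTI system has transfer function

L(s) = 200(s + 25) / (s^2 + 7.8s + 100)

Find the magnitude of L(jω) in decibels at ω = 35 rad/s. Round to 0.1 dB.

At s = jω = j35:
zero (s+25): 25 + j35 → |·| = √(25²+35²) = √1850 ≈ 43.012, ∠ = arctan(35/25) ≈ 54.46°
quadratic: (j35)² + 7.8·j35 + 100 = -1125 + j273 → |·| ≈ 1157.7, ∠ ≈ 166.36°
|L| = 200 · 43.012 / 1157.7 ≈ 7.4306
Gain = 20 log₁₀(7.4306) ≈ 17.42 dB

17.4 dB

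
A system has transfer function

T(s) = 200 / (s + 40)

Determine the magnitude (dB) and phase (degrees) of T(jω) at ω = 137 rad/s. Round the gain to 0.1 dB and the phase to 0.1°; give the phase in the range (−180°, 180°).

Substitute s = j137:
Numerator: 200 = 200 + j0
Denominator: (j137) + 40 = 40 + j137
|N| = √(200² + 0²) ≈ 200, ∠N ≈ 0.00°
|D| = √(40² + 137²) ≈ 142.72, ∠D ≈ 73.72°
|T| = 200 / 142.72 ≈ 1.4013
Gain = 20 log₁₀(1.4013) ≈ 2.93 dB
∠T = 0.00° − 73.72° = -73.72°

2.9 dB, -73.7°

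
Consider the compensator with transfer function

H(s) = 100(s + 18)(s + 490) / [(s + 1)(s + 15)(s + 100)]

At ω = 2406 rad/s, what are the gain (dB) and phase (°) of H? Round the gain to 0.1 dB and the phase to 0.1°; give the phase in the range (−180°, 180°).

-27.5 dB, -99.2°

At s = jω = j2406:
zero (s+18): 18 + j2406 → |·| = √(18²+2406²) = √5789160 ≈ 2406.1, ∠ = arctan(2406/18) ≈ 89.57°
zero (s+490): 490 + j2406 → |·| = √(490²+2406²) = √6028936 ≈ 2455.4, ∠ = arctan(2406/490) ≈ 78.49°
pole (s+1): 1 + j2406 → |·| = √(1²+2406²) = √5788837 ≈ 2406, ∠ = arctan(2406/1) ≈ 89.98°
pole (s+15): 15 + j2406 → |·| = √(15²+2406²) = √5789061 ≈ 2406, ∠ = arctan(2406/15) ≈ 89.64°
pole (s+100): 100 + j2406 → |·| = √(100²+2406²) = √5798836 ≈ 2408.1, ∠ = arctan(2406/100) ≈ 87.62°
|H| = 100 · 5.9079e+06 / 1.394e+10 ≈ 0.042381
Gain = 20 log₁₀(0.042381) ≈ -27.46 dB
∠H = 168.06° − 267.24° = -99.18°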